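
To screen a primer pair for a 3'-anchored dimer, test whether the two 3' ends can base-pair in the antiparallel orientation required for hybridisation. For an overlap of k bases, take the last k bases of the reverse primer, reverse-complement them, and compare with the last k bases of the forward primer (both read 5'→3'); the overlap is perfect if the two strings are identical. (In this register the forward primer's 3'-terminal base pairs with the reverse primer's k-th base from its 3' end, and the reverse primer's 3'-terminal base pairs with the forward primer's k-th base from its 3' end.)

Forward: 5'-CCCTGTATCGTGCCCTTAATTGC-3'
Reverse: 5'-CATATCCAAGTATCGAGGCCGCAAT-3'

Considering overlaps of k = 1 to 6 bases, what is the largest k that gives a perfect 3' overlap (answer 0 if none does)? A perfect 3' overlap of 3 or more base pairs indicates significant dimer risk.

Last 6 bases (5'→3') — forward …AATTGC, reverse …CGCAAT.
Reverse complement of the reverse primer's last 6 bases: ATTGCG; its first k bases are the reverse complement of the reverse primer's last k bases, so a perfect k-base overlap needs the forward primer's last k bases to equal them.
Comparing (forward last k vs required): k=1: C vs A ✗; k=2: GC vs AT ✗; k=3: TGC vs ATT ✗; k=4: TTGC vs ATTG ✗; k=5: ATTGC vs ATTGC ✓; k=6: AATTGC vs ATTGCG ✗.
Only k = 5 is perfect, so the longest perfect 3' overlap is 5.

Longest perfect overlap: 5 complementary base pairs; significant dimer risk (threshold 3).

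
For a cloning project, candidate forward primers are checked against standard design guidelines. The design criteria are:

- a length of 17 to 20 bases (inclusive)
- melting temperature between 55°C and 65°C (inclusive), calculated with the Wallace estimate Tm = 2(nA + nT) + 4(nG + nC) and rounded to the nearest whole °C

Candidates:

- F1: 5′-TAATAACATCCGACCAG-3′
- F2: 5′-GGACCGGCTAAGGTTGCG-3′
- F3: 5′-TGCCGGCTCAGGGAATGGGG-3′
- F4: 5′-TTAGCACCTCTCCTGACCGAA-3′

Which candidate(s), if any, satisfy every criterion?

F2 only.

F1 (17 nt, A=7 T=3 G=2 C=5): length 17 ✓; Tm = 2·10 + 4·7 = 48°C, outside 55–65°C ✗ — fails.
F2 (18 nt, A=3 T=3 G=8 C=4): length 18 ✓; Tm = 2·6 + 4·12 = 60°C ✓ — passes.
F3 (20 nt, A=3 T=3 G=10 C=4): length 20 ✓; Tm = 2·6 + 4·14 = 68°C, outside 55–65°C ✗ — fails.
F4 (21 nt, A=5 T=5 G=3 C=8): length 21, outside 17–20 ✗; Tm = 2·10 + 4·11 = 64°C ✓ — fails.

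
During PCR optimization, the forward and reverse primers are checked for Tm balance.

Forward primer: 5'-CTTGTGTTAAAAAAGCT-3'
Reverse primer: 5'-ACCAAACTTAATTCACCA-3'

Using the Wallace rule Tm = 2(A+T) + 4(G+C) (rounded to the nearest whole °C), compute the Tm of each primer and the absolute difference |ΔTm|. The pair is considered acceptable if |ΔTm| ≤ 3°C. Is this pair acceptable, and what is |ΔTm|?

Forward: A=6 T=6 G=3 C=2 → Tm = 2·12 + 4·5 = 44°C.
Reverse: A=8 T=4 G=0 C=6 → Tm = 2·12 + 4·6 = 48°C.
|ΔTm| = |44 − 48| = 4°C, > 3°C.

|ΔTm| = 4°C; the pair is not acceptable.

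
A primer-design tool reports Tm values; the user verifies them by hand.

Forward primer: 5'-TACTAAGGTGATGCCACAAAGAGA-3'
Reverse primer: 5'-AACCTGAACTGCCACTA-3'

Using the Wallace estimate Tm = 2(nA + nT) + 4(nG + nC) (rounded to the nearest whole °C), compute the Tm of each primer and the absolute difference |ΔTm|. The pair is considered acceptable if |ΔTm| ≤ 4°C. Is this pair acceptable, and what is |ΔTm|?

|ΔTm| = 18°C; the pair is not acceptable.

Forward: A=10 T=4 G=6 C=4 → Tm = 2·14 + 4·10 = 68°C.
Reverse: A=6 T=3 G=2 C=6 → Tm = 2·9 + 4·8 = 50°C.
|ΔTm| = |68 − 50| = 18°C, > 4°C.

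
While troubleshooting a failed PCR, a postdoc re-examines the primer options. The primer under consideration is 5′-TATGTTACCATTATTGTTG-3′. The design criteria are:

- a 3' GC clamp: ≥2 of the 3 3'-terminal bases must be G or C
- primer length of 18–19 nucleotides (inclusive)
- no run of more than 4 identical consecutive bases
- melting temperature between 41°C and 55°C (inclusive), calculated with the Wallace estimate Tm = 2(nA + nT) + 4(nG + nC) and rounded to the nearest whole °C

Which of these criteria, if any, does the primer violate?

Base counts: A=4, T=10, G=3, C=2 (length 19).
GC clamp: 3' end TTG has 1 G/C, need ≥2 ✗
length: length 19 ✓
homopolymer run: longest run = 2 ✓
Tm: Tm = 2·14 + 4·5 = 48°C ✓

Fails: GC clamp.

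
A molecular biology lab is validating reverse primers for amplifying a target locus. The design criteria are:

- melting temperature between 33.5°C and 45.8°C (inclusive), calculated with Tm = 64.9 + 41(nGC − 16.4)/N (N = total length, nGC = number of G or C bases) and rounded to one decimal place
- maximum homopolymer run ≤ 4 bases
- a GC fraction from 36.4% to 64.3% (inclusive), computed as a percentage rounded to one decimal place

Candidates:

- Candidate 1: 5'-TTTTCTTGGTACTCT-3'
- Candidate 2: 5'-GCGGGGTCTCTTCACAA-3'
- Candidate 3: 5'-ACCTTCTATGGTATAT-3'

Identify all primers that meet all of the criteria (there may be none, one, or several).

None of the candidates satisfy all criteria.

Candidate 1 (15 nt, A=1 T=9 G=2 C=3): Tm = 64.9 + 41·(5 − 16.4)/15 = 33.7°C ✓; longest run = 4 ✓; GC 5/15 = 33.3%, outside 36.4–64.3% ✗ — fails.
Candidate 2 (17 nt, A=3 T=4 G=5 C=5): Tm = 64.9 + 41·(10 − 16.4)/17 = 49.5°C, outside 33.5–45.8°C ✗; longest run = 4 ✓; GC 10/17 = 58.8% ✓ — fails.
Candidate 3 (16 nt, A=4 T=7 G=2 C=3): Tm = 64.9 + 41·(5 − 16.4)/16 = 35.7°C ✓; longest run = 2 ✓; GC 5/16 = 31.3%, outside 36.4–64.3% ✗ — fails.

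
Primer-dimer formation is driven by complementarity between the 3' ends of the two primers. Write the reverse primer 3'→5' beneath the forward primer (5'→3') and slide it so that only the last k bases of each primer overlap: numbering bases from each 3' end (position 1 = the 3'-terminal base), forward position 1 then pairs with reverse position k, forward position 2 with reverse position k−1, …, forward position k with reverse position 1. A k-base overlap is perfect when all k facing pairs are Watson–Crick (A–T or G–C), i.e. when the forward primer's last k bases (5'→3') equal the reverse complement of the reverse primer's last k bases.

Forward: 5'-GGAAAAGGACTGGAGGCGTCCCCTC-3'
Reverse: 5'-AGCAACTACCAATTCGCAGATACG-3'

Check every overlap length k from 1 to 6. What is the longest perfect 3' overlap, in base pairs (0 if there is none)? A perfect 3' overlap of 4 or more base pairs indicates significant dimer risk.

Last 6 bases (5'→3') — forward …CCCCTC, reverse …GATACG.
Reverse complement of the reverse primer's last 6 bases: CGTATC; its first k bases are the reverse complement of the reverse primer's last k bases, so a perfect k-base overlap needs the forward primer's last k bases to equal them.
Comparing (forward last k vs required): k=1: C vs C ✓; k=2: TC vs CG ✗; k=3: CTC vs CGT ✗; k=4: CCTC vs CGTA ✗; k=5: CCCTC vs CGTAT ✗; k=6: CCCCTC vs CGTATC ✗.
Only k = 1 is perfect, so the longest perfect 3' overlap is 1.

Longest perfect overlap: 1 complementary base pair; below the dimer-risk threshold (threshold 4).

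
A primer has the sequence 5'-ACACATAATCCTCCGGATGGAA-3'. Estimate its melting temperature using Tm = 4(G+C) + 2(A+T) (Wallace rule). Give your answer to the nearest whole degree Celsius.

Base counts: A=8, T=4, G=4, C=6 (length 22).
Tm = 2·(8+4) + 4·(4+6) = 2·12 + 4·10 = 24 + 40 = 64°C.

64°C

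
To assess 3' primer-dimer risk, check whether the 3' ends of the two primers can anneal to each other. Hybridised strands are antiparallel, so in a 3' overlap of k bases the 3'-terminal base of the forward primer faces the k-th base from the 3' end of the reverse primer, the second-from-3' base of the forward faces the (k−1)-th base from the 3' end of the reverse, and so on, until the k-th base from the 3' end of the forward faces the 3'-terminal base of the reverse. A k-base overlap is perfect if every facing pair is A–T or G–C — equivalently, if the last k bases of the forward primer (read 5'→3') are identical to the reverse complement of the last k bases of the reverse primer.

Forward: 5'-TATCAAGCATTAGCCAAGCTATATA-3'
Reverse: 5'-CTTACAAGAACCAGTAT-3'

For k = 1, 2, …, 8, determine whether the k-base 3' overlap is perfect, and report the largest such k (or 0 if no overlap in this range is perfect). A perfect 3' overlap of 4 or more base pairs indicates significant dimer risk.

Longest perfect overlap: 3 complementary base pairs; below the dimer-risk threshold (threshold 4).

Last 8 bases (5'→3') — forward …GCTATATA, reverse …ACCAGTAT.
Reverse complement of the reverse primer's last 8 bases: ATACTGGT; its first k bases are the reverse complement of the reverse primer's last k bases, so a perfect k-base overlap needs the forward primer's last k bases to equal them.
Comparing (forward last k vs required): k=1: A vs A ✓; k=2: TA vs AT ✗; k=3: ATA vs ATA ✓; k=4: TATA vs ATAC ✗; k=5: ATATA vs ATACT ✗; k=6: TATATA vs ATACTG ✗; k=7: CTATATA vs ATACTGG ✗; k=8: GCTATATA vs ATACTGGT ✗.
Perfect overlaps at k = 1, 3; the largest is 3.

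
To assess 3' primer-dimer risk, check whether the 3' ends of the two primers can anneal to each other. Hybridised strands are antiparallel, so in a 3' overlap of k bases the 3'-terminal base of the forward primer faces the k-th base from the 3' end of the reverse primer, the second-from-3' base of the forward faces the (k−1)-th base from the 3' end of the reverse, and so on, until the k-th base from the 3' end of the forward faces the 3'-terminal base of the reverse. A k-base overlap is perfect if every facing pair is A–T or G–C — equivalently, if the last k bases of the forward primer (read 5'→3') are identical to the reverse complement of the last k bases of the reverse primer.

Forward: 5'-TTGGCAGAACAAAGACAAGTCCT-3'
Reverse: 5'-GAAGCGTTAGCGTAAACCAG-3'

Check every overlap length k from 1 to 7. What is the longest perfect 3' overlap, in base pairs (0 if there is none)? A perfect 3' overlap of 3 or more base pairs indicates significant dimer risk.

Last 7 bases (5'→3') — forward …AAGTCCT, reverse …AAACCAG.
Reverse complement of the reverse primer's last 7 bases: CTGGTTT; its first k bases are the reverse complement of the reverse primer's last k bases, so a perfect k-base overlap needs the forward primer's last k bases to equal them.
Comparing (forward last k vs required): k=1: T vs C ✗; k=2: CT vs CT ✓; k=3: CCT vs CTG ✗; k=4: TCCT vs CTGG ✗; k=5: GTCCT vs CTGGT ✗; k=6: AGTCCT vs CTGGTT ✗; k=7: AAGTCCT vs CTGGTTT ✗.
Only k = 2 is perfect, so the longest perfect 3' overlap is 2.

Longest perfect overlap: 2 complementary base pairs; below the dimer-risk threshold (threshold 3).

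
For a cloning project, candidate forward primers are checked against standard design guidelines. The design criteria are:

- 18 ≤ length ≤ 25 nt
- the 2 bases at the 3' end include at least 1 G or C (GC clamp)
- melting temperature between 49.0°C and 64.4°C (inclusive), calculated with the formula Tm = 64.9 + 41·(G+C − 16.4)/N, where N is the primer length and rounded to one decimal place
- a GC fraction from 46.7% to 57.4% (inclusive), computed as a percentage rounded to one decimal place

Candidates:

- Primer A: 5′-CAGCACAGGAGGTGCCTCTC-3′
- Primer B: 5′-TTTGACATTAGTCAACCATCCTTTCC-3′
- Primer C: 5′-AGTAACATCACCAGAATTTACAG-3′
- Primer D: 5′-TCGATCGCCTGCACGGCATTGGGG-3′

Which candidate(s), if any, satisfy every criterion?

Primer A (20 nt, A=4 T=3 G=6 C=7): length 20 ✓; 3' end TC has 1 G/C ✓; Tm = 64.9 + 41·(13 − 16.4)/20 = 57.9°C ✓; GC 13/20 = 65.0%, outside 46.7–57.4% ✗ — fails.
Primer B (26 nt, A=6 T=10 G=2 C=8): length 26, outside 18–25 ✗; 3' end CC has 2 G/C ✓; Tm = 64.9 + 41·(10 − 16.4)/26 = 54.8°C ✓; GC 10/26 = 38.5%, outside 46.7–57.4% ✗ — fails.
Primer C (23 nt, A=10 T=5 G=3 C=5): length 23 ✓; 3' end AG has 1 G/C ✓; Tm = 64.9 + 41·(8 − 16.4)/23 = 49.9°C ✓; GC 8/23 = 34.8%, outside 46.7–57.4% ✗ — fails.
Primer D (24 nt, A=3 T=5 G=9 C=7): length 24 ✓; 3' end GG has 2 G/C ✓; Tm = 64.9 + 41·(16 − 16.4)/24 = 64.2°C ✓; GC 16/24 = 66.7%, outside 46.7–57.4% ✗ — fails.

None of the candidates satisfy all criteria.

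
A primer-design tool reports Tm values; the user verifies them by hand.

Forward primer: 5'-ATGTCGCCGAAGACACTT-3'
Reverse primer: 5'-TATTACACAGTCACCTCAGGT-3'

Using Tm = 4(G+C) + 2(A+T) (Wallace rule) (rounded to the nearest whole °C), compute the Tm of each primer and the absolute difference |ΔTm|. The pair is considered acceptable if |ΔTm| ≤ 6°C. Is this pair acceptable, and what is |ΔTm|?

Forward: A=5 T=4 G=4 C=5 → Tm = 2·9 + 4·9 = 54°C.
Reverse: A=6 T=6 G=3 C=6 → Tm = 2·12 + 4·9 = 60°C.
|ΔTm| = |54 − 60| = 6°C, ≤ 6°C.

|ΔTm| = 6°C; the pair is acceptable.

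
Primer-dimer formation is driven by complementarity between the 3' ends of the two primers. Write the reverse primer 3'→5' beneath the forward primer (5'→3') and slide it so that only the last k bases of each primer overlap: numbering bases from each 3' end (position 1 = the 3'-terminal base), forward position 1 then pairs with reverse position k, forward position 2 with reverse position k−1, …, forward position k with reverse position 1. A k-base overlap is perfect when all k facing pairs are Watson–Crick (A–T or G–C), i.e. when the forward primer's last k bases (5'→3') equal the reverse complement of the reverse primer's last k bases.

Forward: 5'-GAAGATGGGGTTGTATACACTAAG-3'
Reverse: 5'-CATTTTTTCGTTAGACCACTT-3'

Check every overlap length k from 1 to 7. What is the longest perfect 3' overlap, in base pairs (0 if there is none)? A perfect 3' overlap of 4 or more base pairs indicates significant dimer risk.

Longest perfect overlap: 3 complementary base pairs; below the dimer-risk threshold (threshold 4).

Last 7 bases (5'→3') — forward …CACTAAG, reverse …ACCACTT.
Reverse complement of the reverse primer's last 7 bases: AAGTGGT; its first k bases are the reverse complement of the reverse primer's last k bases, so a perfect k-base overlap needs the forward primer's last k bases to equal them.
Comparing (forward last k vs required): k=1: G vs A ✗; k=2: AG vs AA ✗; k=3: AAG vs AAG ✓; k=4: TAAG vs AAGT ✗; k=5: CTAAG vs AAGTG ✗; k=6: ACTAAG vs AAGTGG ✗; k=7: CACTAAG vs AAGTGGT ✗.
Only k = 3 is perfect, so the longest perfect 3' overlap is 3.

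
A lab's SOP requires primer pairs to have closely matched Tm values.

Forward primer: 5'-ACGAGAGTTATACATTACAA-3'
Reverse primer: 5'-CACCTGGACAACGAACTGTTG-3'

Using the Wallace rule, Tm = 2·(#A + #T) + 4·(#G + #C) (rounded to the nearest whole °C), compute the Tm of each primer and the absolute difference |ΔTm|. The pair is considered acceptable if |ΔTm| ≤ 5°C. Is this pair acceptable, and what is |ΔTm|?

Forward: A=9 T=5 G=3 C=3 → Tm = 2·14 + 4·6 = 52°C.
Reverse: A=6 T=4 G=5 C=6 → Tm = 2·10 + 4·11 = 64°C.
|ΔTm| = |52 − 64| = 12°C, > 5°C.

|ΔTm| = 12°C; the pair is not acceptable.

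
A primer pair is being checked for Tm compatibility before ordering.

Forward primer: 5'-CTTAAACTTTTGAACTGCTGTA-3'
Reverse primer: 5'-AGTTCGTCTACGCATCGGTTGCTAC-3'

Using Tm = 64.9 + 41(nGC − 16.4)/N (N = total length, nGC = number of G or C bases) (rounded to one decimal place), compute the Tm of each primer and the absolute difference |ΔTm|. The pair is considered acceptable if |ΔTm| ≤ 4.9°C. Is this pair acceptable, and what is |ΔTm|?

Forward: G+C = 7, N = 22 → Tm = 64.9 + 41·(7 − 16.4)/22 = 47.4°C.
Reverse: G+C = 13, N = 25 → Tm = 64.9 + 41·(13 − 16.4)/25 = 59.3°C.
|ΔTm| = |47.4 − 59.3| = 11.9°C, > 4.9°C.

|ΔTm| = 11.9°C; the pair is not acceptable.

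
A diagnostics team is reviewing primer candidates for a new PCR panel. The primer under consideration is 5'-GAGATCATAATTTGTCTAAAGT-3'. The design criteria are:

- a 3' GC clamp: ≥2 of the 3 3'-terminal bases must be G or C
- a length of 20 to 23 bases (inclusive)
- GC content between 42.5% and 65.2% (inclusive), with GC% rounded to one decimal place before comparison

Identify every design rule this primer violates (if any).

Fails: GC clamp, GC content.

Base counts: A=8, T=8, G=4, C=2 (length 22).
GC clamp: 3' end AGT has 1 G/C, need ≥2 ✗
length: length 22 ✓
GC content: GC 6/22 = 27.3%, outside 42.5–65.2% ✗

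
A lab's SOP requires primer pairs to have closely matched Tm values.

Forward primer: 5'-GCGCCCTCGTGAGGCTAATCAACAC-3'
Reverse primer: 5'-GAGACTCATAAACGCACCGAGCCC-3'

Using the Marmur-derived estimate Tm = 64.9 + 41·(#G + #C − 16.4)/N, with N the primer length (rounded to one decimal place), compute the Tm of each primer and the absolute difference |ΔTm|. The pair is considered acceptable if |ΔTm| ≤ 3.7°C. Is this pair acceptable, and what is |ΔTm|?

Forward: G+C = 15, N = 25 → Tm = 64.9 + 41·(15 − 16.4)/25 = 62.6°C.
Reverse: G+C = 14, N = 24 → Tm = 64.9 + 41·(14 − 16.4)/24 = 60.8°C.
|ΔTm| = |62.6 − 60.8| = 1.8°C, ≤ 3.7°C.

|ΔTm| = 1.8°C; the pair is acceptable.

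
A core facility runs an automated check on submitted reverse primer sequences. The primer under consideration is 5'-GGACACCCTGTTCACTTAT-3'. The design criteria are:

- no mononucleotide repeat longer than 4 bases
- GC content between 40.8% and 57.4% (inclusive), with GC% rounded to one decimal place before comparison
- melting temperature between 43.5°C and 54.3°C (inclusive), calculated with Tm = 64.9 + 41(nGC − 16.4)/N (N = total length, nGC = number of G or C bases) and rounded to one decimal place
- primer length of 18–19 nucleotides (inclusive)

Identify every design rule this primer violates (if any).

Meets all criteria.

Base counts: A=4, T=6, G=3, C=6 (length 19).
homopolymer run: longest run = 3 ✓
GC content: GC 9/19 = 47.4% ✓
Tm: Tm = 64.9 + 41·(9 − 16.4)/19 = 48.9°C ✓
length: length 19 ✓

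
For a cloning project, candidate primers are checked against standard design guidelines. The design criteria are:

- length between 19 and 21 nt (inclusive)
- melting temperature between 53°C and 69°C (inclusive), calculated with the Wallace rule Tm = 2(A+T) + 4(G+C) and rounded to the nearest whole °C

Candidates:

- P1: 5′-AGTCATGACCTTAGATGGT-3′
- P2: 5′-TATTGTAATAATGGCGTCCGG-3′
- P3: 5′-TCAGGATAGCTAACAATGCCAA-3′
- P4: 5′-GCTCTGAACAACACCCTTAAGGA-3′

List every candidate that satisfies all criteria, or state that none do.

P1 and P2.

P1 (19 nt, A=5 T=6 G=5 C=3): length 19 ✓; Tm = 2·11 + 4·8 = 54°C ✓ — passes.
P2 (21 nt, A=5 T=7 G=6 C=3): length 21 ✓; Tm = 2·12 + 4·9 = 60°C ✓ — passes.
P3 (22 nt, A=9 T=4 G=4 C=5): length 22, outside 19–21 ✗; Tm = 2·13 + 4·9 = 62°C ✓ — fails.
P4 (23 nt, A=8 T=4 G=4 C=7): length 23, outside 19–21 ✗; Tm = 2·12 + 4·11 = 68°C ✓ — fails.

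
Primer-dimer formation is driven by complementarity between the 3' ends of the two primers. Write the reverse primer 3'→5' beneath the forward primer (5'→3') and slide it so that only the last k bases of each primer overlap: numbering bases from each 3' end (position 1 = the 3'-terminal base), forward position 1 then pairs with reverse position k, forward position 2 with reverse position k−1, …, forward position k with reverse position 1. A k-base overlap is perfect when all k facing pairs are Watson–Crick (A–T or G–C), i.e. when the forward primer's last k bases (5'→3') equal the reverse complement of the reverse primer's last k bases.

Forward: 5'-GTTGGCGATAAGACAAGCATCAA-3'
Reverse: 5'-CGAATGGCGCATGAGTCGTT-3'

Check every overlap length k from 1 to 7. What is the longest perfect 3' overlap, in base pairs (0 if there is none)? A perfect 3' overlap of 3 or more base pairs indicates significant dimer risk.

Last 7 bases (5'→3') — forward …GCATCAA, reverse …AGTCGTT.
Reverse complement of the reverse primer's last 7 bases: AACGACT; its first k bases are the reverse complement of the reverse primer's last k bases, so a perfect k-base overlap needs the forward primer's last k bases to equal them.
Comparing (forward last k vs required): k=1: A vs A ✓; k=2: AA vs AA ✓; k=3: CAA vs AAC ✗; k=4: TCAA vs AACG ✗; k=5: ATCAA vs AACGA ✗; k=6: CATCAA vs AACGAC ✗; k=7: GCATCAA vs AACGACT ✗.
Perfect overlaps at k = 1, 2; the largest is 2.

Longest perfect overlap: 2 complementary base pairs; below the dimer-risk threshold (threshold 3).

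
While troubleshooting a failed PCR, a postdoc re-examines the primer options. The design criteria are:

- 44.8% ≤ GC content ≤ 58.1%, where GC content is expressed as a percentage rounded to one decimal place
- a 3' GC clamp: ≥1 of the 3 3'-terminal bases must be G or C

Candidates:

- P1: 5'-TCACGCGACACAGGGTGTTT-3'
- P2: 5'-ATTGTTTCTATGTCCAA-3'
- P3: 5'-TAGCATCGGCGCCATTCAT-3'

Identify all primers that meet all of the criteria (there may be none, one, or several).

P3 only.

P1 (20 nt, A=4 T=5 G=6 C=5): GC 11/20 = 55.0% ✓; 3' end TTT has 0 G/C, need ≥1 ✗ — fails.
P2 (17 nt, A=4 T=8 G=2 C=3): GC 5/17 = 29.4%, outside 44.8–58.1% ✗; 3' end CAA has 1 G/C ✓ — fails.
P3 (19 nt, A=4 T=5 G=4 C=6): GC 10/19 = 52.6% ✓; 3' end CAT has 1 G/C ✓ — passes.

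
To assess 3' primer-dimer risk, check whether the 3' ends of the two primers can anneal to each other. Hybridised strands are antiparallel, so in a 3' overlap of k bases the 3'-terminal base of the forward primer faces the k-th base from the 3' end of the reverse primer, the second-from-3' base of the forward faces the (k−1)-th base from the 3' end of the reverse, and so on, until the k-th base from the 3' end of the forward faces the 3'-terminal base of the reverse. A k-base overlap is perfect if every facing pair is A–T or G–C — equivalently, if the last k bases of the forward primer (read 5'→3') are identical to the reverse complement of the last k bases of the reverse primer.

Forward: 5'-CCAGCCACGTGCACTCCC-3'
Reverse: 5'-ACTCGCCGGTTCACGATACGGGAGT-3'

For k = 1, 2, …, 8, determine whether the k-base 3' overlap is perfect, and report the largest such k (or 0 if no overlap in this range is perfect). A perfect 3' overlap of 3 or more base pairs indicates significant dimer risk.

Longest perfect overlap: 6 complementary base pairs; significant dimer risk (threshold 3).

Last 8 bases (5'→3') — forward …GCACTCCC, reverse …ACGGGAGT.
Reverse complement of the reverse primer's last 8 bases: ACTCCCGT; its first k bases are the reverse complement of the reverse primer's last k bases, so a perfect k-base overlap needs the forward primer's last k bases to equal them.
Comparing (forward last k vs required): k=1: C vs A ✗; k=2: CC vs AC ✗; k=3: CCC vs ACT ✗; k=4: TCCC vs ACTC ✗; k=5: CTCCC vs ACTCC ✗; k=6: ACTCCC vs ACTCCC ✓; k=7: CACTCCC vs ACTCCCG ✗; k=8: GCACTCCC vs ACTCCCGT ✗.
Only k = 6 is perfect, so the longest perfect 3' overlap is 6.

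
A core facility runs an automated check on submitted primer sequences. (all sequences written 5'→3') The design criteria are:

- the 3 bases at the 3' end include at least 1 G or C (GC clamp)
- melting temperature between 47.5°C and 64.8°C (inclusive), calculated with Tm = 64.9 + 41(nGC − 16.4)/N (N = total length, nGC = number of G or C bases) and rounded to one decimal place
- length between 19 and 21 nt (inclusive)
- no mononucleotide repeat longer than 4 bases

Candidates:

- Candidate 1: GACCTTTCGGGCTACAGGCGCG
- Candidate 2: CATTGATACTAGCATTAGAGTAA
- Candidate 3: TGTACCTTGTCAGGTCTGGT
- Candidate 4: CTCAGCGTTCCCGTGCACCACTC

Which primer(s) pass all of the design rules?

Candidate 1 (22 nt, A=3 T=4 G=8 C=7): 3' end GCG has 3 G/C ✓; Tm = 64.9 + 41·(15 − 16.4)/22 = 62.3°C ✓; length 22, outside 19–21 ✗; longest run = 3 ✓ — fails.
Candidate 2 (23 nt, A=9 T=7 G=4 C=3): 3' end TAA has 0 G/C, need ≥1 ✗; Tm = 64.9 + 41·(7 − 16.4)/23 = 48.1°C ✓; length 23, outside 19–21 ✗; longest run = 2 ✓ — fails.
Candidate 3 (20 nt, A=2 T=8 G=6 C=4): 3' end GGT has 2 G/C ✓; Tm = 64.9 + 41·(10 − 16.4)/20 = 51.8°C ✓; length 20 ✓; longest run = 2 ✓ — passes.
Candidate 4 (23 nt, A=3 T=5 G=4 C=11): 3' end CTC has 2 G/C ✓; Tm = 64.9 + 41·(15 − 16.4)/23 = 62.4°C ✓; length 23, outside 19–21 ✗; longest run = 3 ✓ — fails.

Candidate 3 only.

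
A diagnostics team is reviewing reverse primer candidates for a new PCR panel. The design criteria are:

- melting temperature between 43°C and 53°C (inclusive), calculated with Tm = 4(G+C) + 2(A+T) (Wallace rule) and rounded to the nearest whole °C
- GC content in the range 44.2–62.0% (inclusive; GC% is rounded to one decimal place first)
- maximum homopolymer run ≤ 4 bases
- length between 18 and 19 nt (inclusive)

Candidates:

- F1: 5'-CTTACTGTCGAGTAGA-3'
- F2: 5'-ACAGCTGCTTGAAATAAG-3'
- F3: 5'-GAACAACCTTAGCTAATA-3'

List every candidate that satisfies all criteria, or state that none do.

None of the candidates satisfy all criteria.

F1 (16 nt, A=4 T=5 G=4 C=3): Tm = 2·9 + 4·7 = 46°C ✓; GC 7/16 = 43.8%, outside 44.2–62.0% ✗; longest run = 2 ✓; length 16, outside 18–19 ✗ — fails.
F2 (18 nt, A=7 T=4 G=4 C=3): Tm = 2·11 + 4·7 = 50°C ✓; GC 7/18 = 38.9%, outside 44.2–62.0% ✗; longest run = 3 ✓; length 18 ✓ — fails.
F3 (18 nt, A=8 T=4 G=2 C=4): Tm = 2·12 + 4·6 = 48°C ✓; GC 6/18 = 33.3%, outside 44.2–62.0% ✗; longest run = 2 ✓; length 18 ✓ — fails.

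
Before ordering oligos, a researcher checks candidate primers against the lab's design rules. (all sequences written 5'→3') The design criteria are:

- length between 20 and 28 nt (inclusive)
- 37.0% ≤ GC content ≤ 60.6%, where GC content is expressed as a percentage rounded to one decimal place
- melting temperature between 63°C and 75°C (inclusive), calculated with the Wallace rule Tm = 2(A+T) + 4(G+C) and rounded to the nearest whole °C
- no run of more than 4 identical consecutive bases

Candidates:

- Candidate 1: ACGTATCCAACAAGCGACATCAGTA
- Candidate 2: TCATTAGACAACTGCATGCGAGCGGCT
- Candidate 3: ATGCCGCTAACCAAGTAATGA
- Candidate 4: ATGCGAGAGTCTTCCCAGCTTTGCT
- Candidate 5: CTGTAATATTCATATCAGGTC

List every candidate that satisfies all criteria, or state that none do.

Candidate 1 only.

Candidate 1 (25 nt, A=10 T=4 G=4 C=7): length 25 ✓; GC 11/25 = 44.0% ✓; Tm = 2·14 + 4·11 = 72°C ✓; longest run = 2 ✓ — passes.
Candidate 2 (27 nt, A=7 T=6 G=7 C=7): length 27 ✓; GC 14/27 = 51.9% ✓; Tm = 2·13 + 4·14 = 82°C, outside 63–75°C ✗; longest run = 2 ✓ — fails.
Candidate 3 (21 nt, A=8 T=4 G=4 C=5): length 21 ✓; GC 9/21 = 42.9% ✓; Tm = 2·12 + 4·9 = 60°C, outside 63–75°C ✗; longest run = 2 ✓ — fails.
Candidate 4 (25 nt, A=4 T=8 G=6 C=7): length 25 ✓; GC 13/25 = 52.0% ✓; Tm = 2·12 + 4·13 = 76°C, outside 63–75°C ✗; longest run = 3 ✓ — fails.
Candidate 5 (21 nt, A=6 T=8 G=3 C=4): length 21 ✓; GC 7/21 = 33.3%, outside 37.0–60.6% ✗; Tm = 2·14 + 4·7 = 56°C, outside 63–75°C ✗; longest run = 2 ✓ — fails.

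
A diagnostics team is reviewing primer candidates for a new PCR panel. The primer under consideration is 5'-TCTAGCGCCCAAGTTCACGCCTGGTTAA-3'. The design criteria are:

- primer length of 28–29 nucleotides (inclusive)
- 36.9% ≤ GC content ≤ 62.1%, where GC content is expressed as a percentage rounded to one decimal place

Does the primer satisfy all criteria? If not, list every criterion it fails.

Meets all criteria.

Base counts: A=6, T=7, G=6, C=9 (length 28).
length: length 28 ✓
GC content: GC 15/28 = 53.6% ✓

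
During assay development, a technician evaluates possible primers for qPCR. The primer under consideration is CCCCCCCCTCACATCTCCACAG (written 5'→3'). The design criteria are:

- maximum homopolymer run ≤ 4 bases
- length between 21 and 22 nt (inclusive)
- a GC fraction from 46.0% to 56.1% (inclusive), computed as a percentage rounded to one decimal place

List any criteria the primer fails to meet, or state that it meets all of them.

Fails: homopolymer run, GC content.

Base counts: A=4, T=3, G=1, C=14 (length 22).
homopolymer run: longest run = 8, exceeds 4 ✗
length: length 22 ✓
GC content: GC 15/22 = 68.2%, outside 46.0–56.1% ✗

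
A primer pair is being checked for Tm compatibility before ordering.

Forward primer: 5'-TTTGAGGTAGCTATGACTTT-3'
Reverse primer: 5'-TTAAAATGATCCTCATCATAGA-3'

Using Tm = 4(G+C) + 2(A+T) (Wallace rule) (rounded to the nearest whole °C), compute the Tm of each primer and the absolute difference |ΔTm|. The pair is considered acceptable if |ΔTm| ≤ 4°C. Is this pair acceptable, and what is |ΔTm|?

Forward: A=4 T=9 G=5 C=2 → Tm = 2·13 + 4·7 = 54°C.
Reverse: A=9 T=7 G=2 C=4 → Tm = 2·16 + 4·6 = 56°C.
|ΔTm| = |54 − 56| = 2°C, ≤ 4°C.

|ΔTm| = 2°C; the pair is acceptable.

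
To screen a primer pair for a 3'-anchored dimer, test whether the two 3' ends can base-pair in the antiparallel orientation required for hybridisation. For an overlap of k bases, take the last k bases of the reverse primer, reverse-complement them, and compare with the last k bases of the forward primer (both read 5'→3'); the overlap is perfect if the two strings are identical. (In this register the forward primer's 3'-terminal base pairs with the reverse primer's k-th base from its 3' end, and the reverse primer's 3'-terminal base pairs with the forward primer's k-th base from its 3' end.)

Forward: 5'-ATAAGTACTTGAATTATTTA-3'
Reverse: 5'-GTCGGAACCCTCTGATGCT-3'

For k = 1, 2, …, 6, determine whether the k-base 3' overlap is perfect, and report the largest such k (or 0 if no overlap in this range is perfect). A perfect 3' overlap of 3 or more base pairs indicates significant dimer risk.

Last 6 bases (5'→3') — forward …TATTTA, reverse …GATGCT.
Reverse complement of the reverse primer's last 6 bases: AGCATC; its first k bases are the reverse complement of the reverse primer's last k bases, so a perfect k-base overlap needs the forward primer's last k bases to equal them.
Comparing (forward last k vs required): k=1: A vs A ✓; k=2: TA vs AG ✗; k=3: TTA vs AGC ✗; k=4: TTTA vs AGCA ✗; k=5: ATTTA vs AGCAT ✗; k=6: TATTTA vs AGCATC ✗.
Only k = 1 is perfect, so the longest perfect 3' overlap is 1.

Longest perfect overlap: 1 complementary base pair; below the dimer-risk threshold (threshold 3).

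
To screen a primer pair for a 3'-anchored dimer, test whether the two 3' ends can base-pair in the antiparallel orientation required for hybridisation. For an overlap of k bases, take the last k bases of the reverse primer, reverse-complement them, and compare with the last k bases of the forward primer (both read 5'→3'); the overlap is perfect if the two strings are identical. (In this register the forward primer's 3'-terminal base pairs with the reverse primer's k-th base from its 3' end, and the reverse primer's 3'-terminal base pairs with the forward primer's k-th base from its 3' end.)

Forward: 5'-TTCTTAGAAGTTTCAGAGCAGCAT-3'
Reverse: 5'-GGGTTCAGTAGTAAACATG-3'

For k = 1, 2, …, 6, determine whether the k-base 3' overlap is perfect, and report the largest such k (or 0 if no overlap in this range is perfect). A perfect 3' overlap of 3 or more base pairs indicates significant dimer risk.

Longest perfect overlap: 3 complementary base pairs; significant dimer risk (threshold 3).

Last 6 bases (5'→3') — forward …CAGCAT, reverse …AACATG.
Reverse complement of the reverse primer's last 6 bases: CATGTT; its first k bases are the reverse complement of the reverse primer's last k bases, so a perfect k-base overlap needs the forward primer's last k bases to equal them.
Comparing (forward last k vs required): k=1: T vs C ✗; k=2: AT vs CA ✗; k=3: CAT vs CAT ✓; k=4: GCAT vs CATG ✗; k=5: AGCAT vs CATGT ✗; k=6: CAGCAT vs CATGTT ✗.
Only k = 3 is perfect, so the longest perfect 3' overlap is 3.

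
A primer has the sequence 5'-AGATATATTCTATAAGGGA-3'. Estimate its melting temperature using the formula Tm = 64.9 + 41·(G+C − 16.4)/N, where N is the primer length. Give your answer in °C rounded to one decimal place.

Base counts: A=8, T=6, G=4, C=1; G+C = 5, N = 19.
Tm = 64.9 + 41·(5 − 16.4)/19 = 64.9 + -467.40/19 = 40.3°C.

40.3°C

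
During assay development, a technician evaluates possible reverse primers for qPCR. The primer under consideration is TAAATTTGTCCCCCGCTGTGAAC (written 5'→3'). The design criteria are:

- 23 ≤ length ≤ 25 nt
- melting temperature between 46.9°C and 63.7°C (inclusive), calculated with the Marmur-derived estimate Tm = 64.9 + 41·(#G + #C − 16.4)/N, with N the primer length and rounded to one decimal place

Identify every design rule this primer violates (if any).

Base counts: A=5, T=7, G=4, C=7 (length 23).
length: length 23 ✓
Tm: Tm = 64.9 + 41·(11 − 16.4)/23 = 55.3°C ✓

Meets all criteria.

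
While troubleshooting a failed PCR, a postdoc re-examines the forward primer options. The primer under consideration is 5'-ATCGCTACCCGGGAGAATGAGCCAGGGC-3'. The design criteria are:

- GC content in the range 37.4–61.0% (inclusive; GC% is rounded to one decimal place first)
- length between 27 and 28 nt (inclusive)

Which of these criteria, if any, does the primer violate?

Fails: GC content.

Base counts: A=7, T=3, G=10, C=8 (length 28).
GC content: GC 18/28 = 64.3%, outside 37.4–61.0% ✗
length: length 28 ✓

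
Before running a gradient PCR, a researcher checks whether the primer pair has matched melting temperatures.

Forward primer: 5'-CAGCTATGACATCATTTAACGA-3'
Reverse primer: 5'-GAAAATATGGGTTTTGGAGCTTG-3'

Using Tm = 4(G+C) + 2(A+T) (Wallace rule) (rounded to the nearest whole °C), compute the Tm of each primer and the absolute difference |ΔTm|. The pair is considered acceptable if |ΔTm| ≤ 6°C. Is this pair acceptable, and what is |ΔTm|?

Forward: A=8 T=6 G=3 C=5 → Tm = 2·14 + 4·8 = 60°C.
Reverse: A=6 T=8 G=8 C=1 → Tm = 2·14 + 4·9 = 64°C.
|ΔTm| = |60 − 64| = 4°C, ≤ 6°C.

|ΔTm| = 4°C; the pair is acceptable.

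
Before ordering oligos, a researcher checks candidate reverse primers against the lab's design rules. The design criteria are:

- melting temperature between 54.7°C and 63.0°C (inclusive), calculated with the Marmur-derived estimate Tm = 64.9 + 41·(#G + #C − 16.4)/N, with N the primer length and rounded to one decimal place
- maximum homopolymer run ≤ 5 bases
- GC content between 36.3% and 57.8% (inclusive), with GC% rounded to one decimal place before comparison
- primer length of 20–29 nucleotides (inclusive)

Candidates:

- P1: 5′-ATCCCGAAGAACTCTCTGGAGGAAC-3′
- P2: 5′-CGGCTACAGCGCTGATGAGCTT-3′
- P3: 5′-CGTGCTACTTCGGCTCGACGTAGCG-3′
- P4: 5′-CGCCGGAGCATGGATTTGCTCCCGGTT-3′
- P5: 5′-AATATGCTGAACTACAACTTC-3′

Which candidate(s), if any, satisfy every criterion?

P1 (25 nt, A=8 T=4 G=6 C=7): Tm = 64.9 + 41·(13 − 16.4)/25 = 59.3°C ✓; longest run = 3 ✓; GC 13/25 = 52.0% ✓; length 25 ✓ — passes.
P2 (22 nt, A=4 T=5 G=7 C=6): Tm = 64.9 + 41·(13 − 16.4)/22 = 58.6°C ✓; longest run = 2 ✓; GC 13/22 = 59.1%, outside 36.3–57.8% ✗; length 22 ✓ — fails.
P3 (25 nt, A=3 T=6 G=8 C=8): Tm = 64.9 + 41·(16 − 16.4)/25 = 64.2°C, outside 54.7–63.0°C ✗; longest run = 2 ✓; GC 16/25 = 64.0%, outside 36.3–57.8% ✗; length 25 ✓ — fails.
P4 (27 nt, A=3 T=7 G=9 C=8): Tm = 64.9 + 41·(17 − 16.4)/27 = 65.8°C, outside 54.7–63.0°C ✗; longest run = 3 ✓; GC 17/27 = 63.0%, outside 36.3–57.8% ✗; length 27 ✓ — fails.
P5 (21 nt, A=8 T=6 G=2 C=5): Tm = 64.9 + 41·(7 − 16.4)/21 = 46.5°C, outside 54.7–63.0°C ✗; longest run = 2 ✓; GC 7/21 = 33.3%, outside 36.3–57.8% ✗; length 21 ✓ — fails.

P1 only.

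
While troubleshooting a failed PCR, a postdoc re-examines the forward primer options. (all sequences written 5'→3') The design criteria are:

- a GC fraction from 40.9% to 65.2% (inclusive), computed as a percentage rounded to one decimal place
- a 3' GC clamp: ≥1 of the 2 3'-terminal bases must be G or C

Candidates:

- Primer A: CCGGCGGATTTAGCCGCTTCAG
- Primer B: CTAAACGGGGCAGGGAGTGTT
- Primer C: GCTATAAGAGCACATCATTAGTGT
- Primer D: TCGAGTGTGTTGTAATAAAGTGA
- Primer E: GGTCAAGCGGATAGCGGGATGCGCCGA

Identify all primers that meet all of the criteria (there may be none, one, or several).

Primer A (22 nt, A=3 T=5 G=7 C=7): GC 14/22 = 63.6% ✓; 3' end AG has 1 G/C ✓ — passes.
Primer B (21 nt, A=5 T=4 G=9 C=3): GC 12/21 = 57.1% ✓; 3' end TT has 0 G/C, need ≥1 ✗ — fails.
Primer C (24 nt, A=8 T=7 G=5 C=4): GC 9/24 = 37.5%, outside 40.9–65.2% ✗; 3' end GT has 1 G/C ✓ — fails.
Primer D (23 nt, A=7 T=8 G=7 C=1): GC 8/23 = 34.8%, outside 40.9–65.2% ✗; 3' end GA has 1 G/C ✓ — fails.
Primer E (27 nt, A=6 T=3 G=12 C=6): GC 18/27 = 66.7%, outside 40.9–65.2% ✗; 3' end GA has 1 G/C ✓ — fails.

Primer A only.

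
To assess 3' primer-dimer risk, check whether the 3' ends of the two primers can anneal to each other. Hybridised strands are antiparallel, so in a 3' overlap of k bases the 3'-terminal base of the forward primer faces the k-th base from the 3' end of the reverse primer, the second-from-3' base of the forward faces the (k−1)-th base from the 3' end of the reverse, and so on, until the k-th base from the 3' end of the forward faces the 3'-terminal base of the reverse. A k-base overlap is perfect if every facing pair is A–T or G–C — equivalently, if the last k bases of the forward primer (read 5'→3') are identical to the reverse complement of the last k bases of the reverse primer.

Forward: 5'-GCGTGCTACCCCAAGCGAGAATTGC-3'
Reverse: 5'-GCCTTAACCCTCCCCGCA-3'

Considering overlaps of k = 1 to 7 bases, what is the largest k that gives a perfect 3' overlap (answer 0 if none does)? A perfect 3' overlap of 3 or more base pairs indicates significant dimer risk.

Longest perfect overlap: 3 complementary base pairs; significant dimer risk (threshold 3).

Last 7 bases (5'→3') — forward …GAATTGC, reverse …CCCCGCA.
Reverse complement of the reverse primer's last 7 bases: TGCGGGG; its first k bases are the reverse complement of the reverse primer's last k bases, so a perfect k-base overlap needs the forward primer's last k bases to equal them.
Comparing (forward last k vs required): k=1: C vs T ✗; k=2: GC vs TG ✗; k=3: TGC vs TGC ✓; k=4: TTGC vs TGCG ✗; k=5: ATTGC vs TGCGG ✗; k=6: AATTGC vs TGCGGG ✗; k=7: GAATTGC vs TGCGGGG ✗.
Only k = 3 is perfect, so the longest perfect 3' overlap is 3.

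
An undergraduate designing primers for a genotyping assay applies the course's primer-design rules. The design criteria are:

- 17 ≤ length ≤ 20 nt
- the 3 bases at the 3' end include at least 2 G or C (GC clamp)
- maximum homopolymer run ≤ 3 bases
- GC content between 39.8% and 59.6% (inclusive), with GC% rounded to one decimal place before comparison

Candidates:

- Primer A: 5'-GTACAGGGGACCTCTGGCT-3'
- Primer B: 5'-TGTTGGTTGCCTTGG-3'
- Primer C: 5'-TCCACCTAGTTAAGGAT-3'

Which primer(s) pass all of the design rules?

None of the candidates satisfy all criteria.

Primer A (19 nt, A=3 T=4 G=7 C=5): length 19 ✓; 3' end GCT has 2 G/C ✓; longest run = 4, exceeds 3 ✗; GC 12/19 = 63.2%, outside 39.8–59.6% ✗ — fails.
Primer B (15 nt, A=0 T=7 G=6 C=2): length 15, outside 17–20 ✗; 3' end TGG has 2 G/C ✓; longest run = 2 ✓; GC 8/15 = 53.3% ✓ — fails.
Primer C (17 nt, A=5 T=5 G=3 C=4): length 17 ✓; 3' end GAT has 1 G/C, need ≥2 ✗; longest run = 2 ✓; GC 7/17 = 41.2% ✓ — fails.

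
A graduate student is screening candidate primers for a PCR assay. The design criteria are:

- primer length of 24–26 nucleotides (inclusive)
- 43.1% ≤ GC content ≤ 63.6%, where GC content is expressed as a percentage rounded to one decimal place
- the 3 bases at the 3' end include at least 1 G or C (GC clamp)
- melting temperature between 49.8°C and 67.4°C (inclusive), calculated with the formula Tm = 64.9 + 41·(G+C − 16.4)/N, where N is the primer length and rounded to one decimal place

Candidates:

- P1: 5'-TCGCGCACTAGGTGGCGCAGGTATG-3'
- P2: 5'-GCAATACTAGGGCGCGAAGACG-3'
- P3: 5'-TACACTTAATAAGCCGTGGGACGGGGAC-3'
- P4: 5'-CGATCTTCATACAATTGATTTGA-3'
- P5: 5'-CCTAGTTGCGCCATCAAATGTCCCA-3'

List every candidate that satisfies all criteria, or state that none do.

P1 (25 nt, A=4 T=5 G=10 C=6): length 25 ✓; GC 16/25 = 64.0%, outside 43.1–63.6% ✗; 3' end ATG has 1 G/C ✓; Tm = 64.9 + 41·(16 − 16.4)/25 = 64.2°C ✓ — fails.
P2 (22 nt, A=7 T=2 G=8 C=5): length 22, outside 24–26 ✗; GC 13/22 = 59.1% ✓; 3' end ACG has 2 G/C ✓; Tm = 64.9 + 41·(13 − 16.4)/22 = 58.6°C ✓ — fails.
P3 (28 nt, A=8 T=5 G=9 C=6): length 28, outside 24–26 ✗; GC 15/28 = 53.6% ✓; 3' end GAC has 2 G/C ✓; Tm = 64.9 + 41·(15 − 16.4)/28 = 62.9°C ✓ — fails.
P4 (23 nt, A=7 T=9 G=3 C=4): length 23, outside 24–26 ✗; GC 7/23 = 30.4%, outside 43.1–63.6% ✗; 3' end TGA has 1 G/C ✓; Tm = 64.9 + 41·(7 − 16.4)/23 = 48.1°C, outside 49.8–67.4°C ✗ — fails.
P5 (25 nt, A=6 T=6 G=4 C=9): length 25 ✓; GC 13/25 = 52.0% ✓; 3' end CCA has 2 G/C ✓; Tm = 64.9 + 41·(13 − 16.4)/25 = 59.3°C ✓ — passes.

P5 only.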